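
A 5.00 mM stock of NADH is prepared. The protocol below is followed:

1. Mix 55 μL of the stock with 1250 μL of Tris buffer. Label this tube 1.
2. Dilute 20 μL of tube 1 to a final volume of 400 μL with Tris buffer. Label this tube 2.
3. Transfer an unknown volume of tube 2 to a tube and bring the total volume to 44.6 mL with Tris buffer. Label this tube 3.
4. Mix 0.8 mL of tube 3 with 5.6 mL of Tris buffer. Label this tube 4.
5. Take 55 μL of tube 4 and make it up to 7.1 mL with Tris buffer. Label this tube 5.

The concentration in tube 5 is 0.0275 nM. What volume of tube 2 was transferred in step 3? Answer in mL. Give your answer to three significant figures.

0.120 mL

Step 1: 55 μL + 1250 μL = 1305 μL total → factor 1305/55 = 23.727
Step 2: 20 μL brought to 400 μL → factor 400/20 = 20
Step 3: v brought to 44.6 mL → factor = 44.6 mL/v
Step 4: 0.8 mL + 5.6 mL = 6.4 mL total → factor 6.4/0.8 = 8
Step 5: 55 μL brought to 7.1 mL → factor 7100/55 = 129.09
Product of known-step factors = 4.9008 × 10^5
Overall factor = 5.00 mM / (0.0275 nM) = 1.8182 × 10^8
Step-3 factor = 1.8182 × 10^8 / 4.9008 × 10^5 = 371
v = 44.6 mL / 371 = 0.120 mL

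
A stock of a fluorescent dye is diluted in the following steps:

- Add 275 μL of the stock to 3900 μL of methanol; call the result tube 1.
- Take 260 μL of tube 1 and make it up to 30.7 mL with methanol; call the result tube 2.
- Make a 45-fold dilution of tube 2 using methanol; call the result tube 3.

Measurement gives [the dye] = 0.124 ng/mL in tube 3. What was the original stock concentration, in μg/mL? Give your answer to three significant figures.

10.0 μg/mL

Step 1: 275 μL + 3900 μL = 4175 μL total → factor 4175/275 = 15.182
Step 2: 260 μL brought to 30.7 mL → factor 30700/260 = 118.08
Step 3: 45-fold → factor 45
Overall dilution factor = 15.182 × 118.08 × 45 = 80668
Stock = 0.124 ng/mL × 80668 = 1.000 × 10^4 ng/mL = 10.0 μg/mL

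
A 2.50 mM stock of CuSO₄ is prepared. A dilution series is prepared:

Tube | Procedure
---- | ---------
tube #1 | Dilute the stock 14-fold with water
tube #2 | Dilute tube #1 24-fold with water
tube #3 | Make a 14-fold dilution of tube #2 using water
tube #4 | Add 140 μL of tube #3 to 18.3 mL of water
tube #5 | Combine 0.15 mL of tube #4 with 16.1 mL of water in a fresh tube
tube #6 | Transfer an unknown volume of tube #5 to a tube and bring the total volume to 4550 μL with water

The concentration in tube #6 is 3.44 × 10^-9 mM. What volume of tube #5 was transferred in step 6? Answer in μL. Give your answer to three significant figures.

Step 1: 14-fold → factor 14
Step 2: 24-fold → factor 24
Step 3: 14-fold → factor 14
Step 4: 140 μL + 18.3 mL = 18440 μL total → factor 18440/140 = 131.71
Step 5: 0.15 mL + 16.1 mL = 16.25 mL total → factor 16.25/0.15 = 108.33
Step 6: v brought to 4550 μL → factor = 4550 μL/v
Product of known-step factors = 6.7122 × 10^7
Overall factor = 2.50 mM / (3.44 × 10^-9 mM) = 7.2674 × 10^8
Step-6 factor = 7.2674 × 10^8 / 6.7122 × 10^7 = 10.827
v = 4550 μL / 10.827 = 420 μL

420 μL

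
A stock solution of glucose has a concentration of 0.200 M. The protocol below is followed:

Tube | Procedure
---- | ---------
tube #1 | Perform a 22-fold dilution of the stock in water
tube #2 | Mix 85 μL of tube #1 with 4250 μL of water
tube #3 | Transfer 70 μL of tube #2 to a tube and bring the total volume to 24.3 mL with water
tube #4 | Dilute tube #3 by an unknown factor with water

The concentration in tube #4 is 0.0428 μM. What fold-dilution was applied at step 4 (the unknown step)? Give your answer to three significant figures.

12.0-fold

Step 1: 22-fold → factor 22
Step 2: 85 μL + 4250 μL = 4335 μL total → factor 4335/85 = 51
Step 3: 70 μL brought to 24.3 mL → factor 24300/70 = 347.14
Step 4: unknown factor x
Product of known-step factors = 3.8949 × 10^5
Overall factor = 0.200 M / (0.0428 μM) = 4.6729 × 10^6
x = 4.6729 × 10^6 / 3.8949 × 10^5 = 12.0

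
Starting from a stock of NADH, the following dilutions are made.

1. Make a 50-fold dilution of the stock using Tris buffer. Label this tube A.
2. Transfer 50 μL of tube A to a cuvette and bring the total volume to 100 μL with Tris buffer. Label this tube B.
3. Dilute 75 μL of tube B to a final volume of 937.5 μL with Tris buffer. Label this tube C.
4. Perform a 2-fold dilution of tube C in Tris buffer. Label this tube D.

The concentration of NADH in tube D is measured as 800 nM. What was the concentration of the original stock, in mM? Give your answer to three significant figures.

2.00 mM

Step 1: 50-fold → factor 50
Step 2: 50 μL brought to 100 μL → factor 100/50 = 2
Step 3: 75 μL brought to 937.5 μL → factor 937.5/75 = 12.5
Step 4: 2-fold → factor 2
Overall dilution factor = 50 × 2 × 12.5 × 2 = 2500
Stock = 800 nM × 2500 = 2.000 × 10^6 nM = 2.00 mM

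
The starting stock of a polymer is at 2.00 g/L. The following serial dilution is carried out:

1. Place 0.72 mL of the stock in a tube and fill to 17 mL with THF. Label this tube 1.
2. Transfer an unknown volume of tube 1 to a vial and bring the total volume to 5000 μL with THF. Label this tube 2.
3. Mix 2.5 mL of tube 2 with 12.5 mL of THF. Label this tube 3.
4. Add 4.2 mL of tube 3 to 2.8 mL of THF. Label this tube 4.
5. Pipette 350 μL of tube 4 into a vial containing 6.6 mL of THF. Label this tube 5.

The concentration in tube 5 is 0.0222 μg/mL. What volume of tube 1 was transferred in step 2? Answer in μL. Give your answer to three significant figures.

260 μL

Step 1: 0.72 mL brought to 17 mL → factor 17/0.72 = 23.611
Step 2: v brought to 5000 μL → factor = 5000 μL/v
Step 3: 2.5 mL + 12.5 mL = 15 mL total → factor 15/2.5 = 6
Step 4: 4.2 mL + 2.8 mL = 7 mL total → factor 7/4.2 = 1.6667
Step 5: 350 μL + 6.6 mL = 6950 μL total → factor 6950/350 = 19.857
Product of known-step factors = 4688.5
Overall factor = 2.00 g/L / (0.0222 μg/mL) = 90090
Step-2 factor = 90090 / 4688.5 = 19.215
v = 5000 μL / 19.215 = 260 μL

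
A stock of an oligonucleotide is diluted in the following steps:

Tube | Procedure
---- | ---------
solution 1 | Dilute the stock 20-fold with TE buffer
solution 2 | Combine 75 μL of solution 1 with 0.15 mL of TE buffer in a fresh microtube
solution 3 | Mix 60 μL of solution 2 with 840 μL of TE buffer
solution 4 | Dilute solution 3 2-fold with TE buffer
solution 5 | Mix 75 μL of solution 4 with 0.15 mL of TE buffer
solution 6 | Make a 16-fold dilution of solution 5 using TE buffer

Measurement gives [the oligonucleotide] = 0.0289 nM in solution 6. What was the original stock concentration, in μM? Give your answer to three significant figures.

Step 1: 20-fold → factor 20
Step 2: 75 μL + 0.15 mL = 225 μL total → factor 225/75 = 3
Step 3: 60 μL + 840 μL = 900 μL total → factor 900/60 = 15
Step 4: 2-fold → factor 2
Step 5: 75 μL + 0.15 mL = 225 μL total → factor 225/75 = 3
Step 6: 16-fold → factor 16
Overall dilution factor = 20 × 3 × 15 × 2 × 3 × 16 = 86400
Stock = 0.0289 nM × 86400 = 2497 nM = 2.50 μM

2.50 μM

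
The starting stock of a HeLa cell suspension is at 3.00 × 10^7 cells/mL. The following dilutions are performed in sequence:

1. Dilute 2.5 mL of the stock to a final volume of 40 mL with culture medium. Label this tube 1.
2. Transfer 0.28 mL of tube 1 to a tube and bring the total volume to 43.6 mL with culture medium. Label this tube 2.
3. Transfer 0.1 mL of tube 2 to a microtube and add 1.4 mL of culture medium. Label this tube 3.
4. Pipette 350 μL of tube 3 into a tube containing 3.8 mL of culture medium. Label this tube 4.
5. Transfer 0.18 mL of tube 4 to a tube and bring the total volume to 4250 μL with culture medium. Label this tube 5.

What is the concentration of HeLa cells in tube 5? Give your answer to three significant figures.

Step 1: 2.5 mL brought to 40 mL → factor 40/2.5 = 16
Step 2: 0.28 mL brought to 43.6 mL → factor 43.6/0.28 = 155.71
Step 3: 0.1 mL + 1.4 mL = 1.5 mL total → factor 1.5/0.1 = 15
Step 4: 350 μL + 3.8 mL = 4150 μL total → factor 4150/350 = 11.857
Step 5: 0.18 mL brought to 4250 μL → factor 4.25/0.18 = 23.611
Overall dilution factor = 16 × 155.71 × 15 × 11.857 × 23.611 = 1.0463 × 10^7
Final = 3.00 × 10^7 cells/mL / 1.0463 × 10^7 = 2.87 cells/mL

2.87 cells/mL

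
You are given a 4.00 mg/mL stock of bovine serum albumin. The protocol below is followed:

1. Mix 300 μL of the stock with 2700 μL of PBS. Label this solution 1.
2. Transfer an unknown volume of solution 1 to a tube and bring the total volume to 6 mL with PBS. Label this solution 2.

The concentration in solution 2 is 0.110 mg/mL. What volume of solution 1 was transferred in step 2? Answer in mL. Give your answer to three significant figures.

1.65 mL

Step 1: 300 μL + 2700 μL = 3000 μL total → factor 3000/300 = 10
Step 2: v brought to 6 mL → factor = 6 mL/v
Product of known-step factors = 10
Overall factor = 4.00 mg/mL / (0.110 mg/mL) = 36.364
Step-2 factor = 36.364 / 10 = 3.6364
v = 6 mL / 3.6364 = 1.65 mL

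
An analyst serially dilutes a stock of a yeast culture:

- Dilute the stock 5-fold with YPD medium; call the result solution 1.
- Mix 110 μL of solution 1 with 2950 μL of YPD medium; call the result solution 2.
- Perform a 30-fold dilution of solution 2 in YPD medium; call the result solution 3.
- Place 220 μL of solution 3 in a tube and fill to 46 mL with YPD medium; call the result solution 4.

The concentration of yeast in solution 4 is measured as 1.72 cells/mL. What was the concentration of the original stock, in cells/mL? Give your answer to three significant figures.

Step 1: 5-fold → factor 5
Step 2: 110 μL + 2950 μL = 3060 μL total → factor 3060/110 = 27.818
Step 3: 30-fold → factor 30
Step 4: 220 μL brought to 46 mL → factor 46000/220 = 209.09
Overall dilution factor = 5 × 27.818 × 30 × 209.09 = 8.7248 × 10^5
Stock = 1.72 cells/mL × 8.7248 × 10^5 = 1.50 × 10^6 cells/mL

1.50 × 10^6 cells/mL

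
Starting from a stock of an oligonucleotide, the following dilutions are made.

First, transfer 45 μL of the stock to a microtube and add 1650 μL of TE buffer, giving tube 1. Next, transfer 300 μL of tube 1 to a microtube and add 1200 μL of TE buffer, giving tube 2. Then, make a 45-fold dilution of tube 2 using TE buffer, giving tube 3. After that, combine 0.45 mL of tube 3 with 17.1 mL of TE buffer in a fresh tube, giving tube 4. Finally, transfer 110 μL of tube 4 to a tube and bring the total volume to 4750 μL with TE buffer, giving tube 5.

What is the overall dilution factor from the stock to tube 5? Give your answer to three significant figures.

Step 1: 45 μL + 1650 μL = 1695 μL total → factor 1695/45 = 37.667
Step 2: 300 μL + 1200 μL = 1500 μL total → factor 1500/300 = 5
Step 3: 45-fold → factor 45
Step 4: 0.45 mL + 17.1 mL = 17.55 mL total → factor 17.55/0.45 = 39
Step 5: 110 μL brought to 4750 μL → factor 4750/110 = 43.182
Overall dilution factor = 37.667 × 5 × 45 × 39 × 43.182 = 1.4273 × 10^7

1.43 × 10^7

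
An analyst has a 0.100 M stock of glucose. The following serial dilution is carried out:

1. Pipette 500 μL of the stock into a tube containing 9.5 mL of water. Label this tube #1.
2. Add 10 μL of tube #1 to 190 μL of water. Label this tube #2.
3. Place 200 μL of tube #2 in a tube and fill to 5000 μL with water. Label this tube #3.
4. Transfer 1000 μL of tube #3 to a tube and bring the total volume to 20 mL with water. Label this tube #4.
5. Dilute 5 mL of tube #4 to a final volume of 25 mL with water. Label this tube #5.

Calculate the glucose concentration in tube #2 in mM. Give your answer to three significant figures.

0.250 mM

Step 1: 500 μL + 9.5 mL = 10000 μL total → factor 10000/500 = 20
Step 2: 10 μL + 190 μL = 200 μL total → factor 200/10 = 20
Dilution factor through tube #2 = 20 × 20 = 400
[tube #2] = 0.100 M / 400 = 0.0002500 M = 0.250 mM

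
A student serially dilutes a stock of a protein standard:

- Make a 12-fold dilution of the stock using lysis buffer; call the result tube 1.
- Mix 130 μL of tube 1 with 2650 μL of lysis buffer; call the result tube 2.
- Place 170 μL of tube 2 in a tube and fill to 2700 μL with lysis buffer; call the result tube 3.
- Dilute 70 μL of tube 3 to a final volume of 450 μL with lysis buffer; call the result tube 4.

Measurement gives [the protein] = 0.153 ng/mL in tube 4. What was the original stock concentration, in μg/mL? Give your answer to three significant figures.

4.01 μg/mL

Step 1: 12-fold → factor 12
Step 2: 130 μL + 2650 μL = 2780 μL total → factor 2780/130 = 21.385
Step 3: 170 μL brought to 2700 μL → factor 2700/170 = 15.882
Step 4: 70 μL brought to 450 μL → factor 450/70 = 6.4286
Overall dilution factor = 12 × 21.385 × 15.882 × 6.4286 = 26201
Stock = 0.153 ng/mL × 26201 = 4009 ng/mL = 4.01 μg/mL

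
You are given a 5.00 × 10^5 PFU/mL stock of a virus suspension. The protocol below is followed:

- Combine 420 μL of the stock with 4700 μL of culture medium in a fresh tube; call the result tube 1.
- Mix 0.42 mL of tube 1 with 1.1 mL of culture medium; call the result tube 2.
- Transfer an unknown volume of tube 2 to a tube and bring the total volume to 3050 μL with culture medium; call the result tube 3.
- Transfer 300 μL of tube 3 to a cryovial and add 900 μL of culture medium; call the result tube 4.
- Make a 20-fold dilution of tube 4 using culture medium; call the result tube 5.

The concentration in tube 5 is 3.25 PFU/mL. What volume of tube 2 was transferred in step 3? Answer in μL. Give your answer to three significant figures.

Step 1: 420 μL + 4700 μL = 5120 μL total → factor 5120/420 = 12.19
Step 2: 0.42 mL + 1.1 mL = 1.52 mL total → factor 1.52/0.42 = 3.619
Step 3: v brought to 3050 μL → factor = 3050 μL/v
Step 4: 300 μL + 900 μL = 1200 μL total → factor 1200/300 = 4
Step 5: 20-fold → factor 20
Product of known-step factors = 3529.4
Overall factor = 5.00 × 10^5 PFU/mL / (3.25 PFU/mL) = 1.5385 × 10^5
Step-3 factor = 1.5385 × 10^5 / 3529.4 = 43.589
v = 3050 μL / 43.589 = 70.0 μL

70.0 μL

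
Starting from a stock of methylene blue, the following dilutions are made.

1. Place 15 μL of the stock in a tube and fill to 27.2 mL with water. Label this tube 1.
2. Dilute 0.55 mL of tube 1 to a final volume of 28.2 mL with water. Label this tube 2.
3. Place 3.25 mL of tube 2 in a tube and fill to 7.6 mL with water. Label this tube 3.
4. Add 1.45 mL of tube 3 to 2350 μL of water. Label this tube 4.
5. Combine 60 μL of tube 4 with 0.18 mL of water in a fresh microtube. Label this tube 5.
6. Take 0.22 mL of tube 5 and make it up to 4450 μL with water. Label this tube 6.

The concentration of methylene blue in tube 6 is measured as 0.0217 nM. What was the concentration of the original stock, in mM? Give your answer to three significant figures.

Step 1: 15 μL brought to 27.2 mL → factor 27200/15 = 1813.3
Step 2: 0.55 mL brought to 28.2 mL → factor 28.2/0.55 = 51.273
Step 3: 3.25 mL brought to 7.6 mL → factor 7.6/3.25 = 2.3385
Step 4: 1.45 mL + 2350 μL = 3.8 mL total → factor 3.8/1.45 = 2.6207
Step 5: 60 μL + 0.18 mL = 240 μL total → factor 240/60 = 4
Step 6: 0.22 mL brought to 4450 μL → factor 4.45/0.22 = 20.227
Overall dilution factor = 1813.3 × 51.273 × 2.3385 × 2.6207 × 4 × 20.227 = 4.6101 × 10^7
Stock = 0.0217 nM × 4.6101 × 10^7 = 1.000 × 10^6 nM = 1.00 mM

1.00 mM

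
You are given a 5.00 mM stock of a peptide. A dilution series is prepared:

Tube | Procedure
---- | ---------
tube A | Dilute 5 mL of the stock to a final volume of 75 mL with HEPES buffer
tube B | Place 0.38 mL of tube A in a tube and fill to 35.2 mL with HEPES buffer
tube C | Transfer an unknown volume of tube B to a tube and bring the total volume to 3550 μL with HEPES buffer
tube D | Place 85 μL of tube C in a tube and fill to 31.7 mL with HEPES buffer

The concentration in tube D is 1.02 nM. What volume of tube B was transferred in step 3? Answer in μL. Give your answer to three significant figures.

375 μL

Step 1: 5 mL brought to 75 mL → factor 75/5 = 15
Step 2: 0.38 mL brought to 35.2 mL → factor 35.2/0.38 = 92.632
Step 3: v brought to 3550 μL → factor = 3550 μL/v
Step 4: 85 μL brought to 31.7 mL → factor 31700/85 = 372.94
Product of known-step factors = 5.1819 × 10^5
Overall factor = 5.00 mM / (1.02 nM) = 4.902 × 10^6
Step-3 factor = 4.902 × 10^6 / 5.1819 × 10^5 = 9.4597
v = 3550 μL / 9.4597 = 375 μL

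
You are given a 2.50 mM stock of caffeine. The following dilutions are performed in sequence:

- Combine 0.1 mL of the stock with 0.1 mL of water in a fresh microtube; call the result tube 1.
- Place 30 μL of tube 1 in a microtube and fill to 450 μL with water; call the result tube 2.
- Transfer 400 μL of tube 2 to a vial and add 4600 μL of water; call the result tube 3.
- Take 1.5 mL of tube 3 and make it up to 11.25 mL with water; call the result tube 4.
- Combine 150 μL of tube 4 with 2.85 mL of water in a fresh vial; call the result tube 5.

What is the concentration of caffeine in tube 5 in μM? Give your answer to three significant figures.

Step 1: 0.1 mL + 0.1 mL = 0.2 mL total → factor 0.2/0.1 = 2
Step 2: 30 μL brought to 450 μL → factor 450/30 = 15
Step 3: 400 μL + 4600 μL = 5000 μL total → factor 5000/400 = 12.5
Step 4: 1.5 mL brought to 11.25 mL → factor 11.25/1.5 = 7.5
Step 5: 150 μL + 2.85 mL = 3000 μL total → factor 3000/150 = 20
Overall dilution factor = 2 × 15 × 12.5 × 7.5 × 20 = 56250
Final = 2.50 mM / 56250 = 4.444 × 10^-5 mM = 0.0444 μM

0.0444 μM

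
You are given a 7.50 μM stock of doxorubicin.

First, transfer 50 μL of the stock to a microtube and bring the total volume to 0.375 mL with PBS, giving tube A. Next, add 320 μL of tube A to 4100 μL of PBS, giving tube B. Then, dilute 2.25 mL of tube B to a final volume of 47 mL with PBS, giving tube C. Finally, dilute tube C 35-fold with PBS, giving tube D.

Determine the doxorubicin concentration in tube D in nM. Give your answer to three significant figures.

Step 1: 50 μL brought to 0.375 mL → factor 375/50 = 7.5
Step 2: 320 μL + 4100 μL = 4420 μL total → factor 4420/320 = 13.812
Step 3: 2.25 mL brought to 47 mL → factor 47/2.25 = 20.889
Step 4: 35-fold → factor 35
Overall dilution factor = 7.5 × 13.812 × 20.889 × 35 = 75739
Final = 7.50 μM / 75739 = 9.902 × 10^-5 μM = 0.0990 nM

0.0990 nM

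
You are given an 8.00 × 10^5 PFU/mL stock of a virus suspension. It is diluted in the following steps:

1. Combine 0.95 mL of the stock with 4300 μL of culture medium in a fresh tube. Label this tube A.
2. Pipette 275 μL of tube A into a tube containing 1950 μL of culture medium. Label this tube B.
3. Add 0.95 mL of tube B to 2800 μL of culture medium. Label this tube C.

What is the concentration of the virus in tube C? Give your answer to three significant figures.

Step 1: 0.95 mL + 4300 μL = 5.25 mL total → factor 5.25/0.95 = 5.5263
Step 2: 275 μL + 1950 μL = 2225 μL total → factor 2225/275 = 8.0909
Step 3: 0.95 mL + 2800 μL = 3.75 mL total → factor 3.75/0.95 = 3.9474
Overall dilution factor = 5.5263 × 8.0909 × 3.9474 = 176.5
Final = 8.00 × 10^5 PFU/mL / 176.5 = 4.53 × 10^3 PFU/mL

4.53 × 10^3 PFU/mL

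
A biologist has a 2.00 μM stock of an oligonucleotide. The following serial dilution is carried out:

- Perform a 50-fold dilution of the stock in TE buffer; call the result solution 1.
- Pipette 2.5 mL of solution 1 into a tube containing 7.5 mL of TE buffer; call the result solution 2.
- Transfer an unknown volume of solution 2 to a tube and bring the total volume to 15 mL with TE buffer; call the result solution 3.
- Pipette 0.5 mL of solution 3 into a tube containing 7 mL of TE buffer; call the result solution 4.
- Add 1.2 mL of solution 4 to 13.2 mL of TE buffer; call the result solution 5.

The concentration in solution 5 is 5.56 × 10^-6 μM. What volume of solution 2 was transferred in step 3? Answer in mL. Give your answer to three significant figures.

1.50 mL

Step 1: 50-fold → factor 50
Step 2: 2.5 mL + 7.5 mL = 10 mL total → factor 10/2.5 = 4
Step 3: v brought to 15 mL → factor = 15 mL/v
Step 4: 0.5 mL + 7 mL = 7.5 mL total → factor 7.5/0.5 = 15
Step 5: 1.2 mL + 13.2 mL = 14.4 mL total → factor 14.4/1.2 = 12
Product of known-step factors = 36000
Overall factor = 2.00 μM / (5.56 × 10^-6 μM) = 3.5971 × 10^5
Step-3 factor = 3.5971 × 10^5 / 36000 = 9.992
v = 15 mL / 9.992 = 1.50 mL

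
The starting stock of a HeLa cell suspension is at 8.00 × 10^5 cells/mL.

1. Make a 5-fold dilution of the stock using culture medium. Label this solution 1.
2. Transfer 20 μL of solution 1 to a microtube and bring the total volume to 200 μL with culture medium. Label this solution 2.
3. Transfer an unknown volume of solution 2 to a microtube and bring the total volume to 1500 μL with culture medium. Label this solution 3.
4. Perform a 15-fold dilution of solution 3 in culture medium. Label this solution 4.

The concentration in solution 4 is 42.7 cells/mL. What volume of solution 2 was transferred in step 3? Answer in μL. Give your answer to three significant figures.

60.0 μL

Step 1: 5-fold → factor 5
Step 2: 20 μL brought to 200 μL → factor 200/20 = 10
Step 3: v brought to 1500 μL → factor = 1500 μL/v
Step 4: 15-fold → factor 15
Product of known-step factors = 750
Overall factor = 8.00 × 10^5 cells/mL / (42.7 cells/mL) = 18735
Step-3 factor = 18735 / 750 = 24.98
v = 1500 μL / 24.98 = 60.0 μL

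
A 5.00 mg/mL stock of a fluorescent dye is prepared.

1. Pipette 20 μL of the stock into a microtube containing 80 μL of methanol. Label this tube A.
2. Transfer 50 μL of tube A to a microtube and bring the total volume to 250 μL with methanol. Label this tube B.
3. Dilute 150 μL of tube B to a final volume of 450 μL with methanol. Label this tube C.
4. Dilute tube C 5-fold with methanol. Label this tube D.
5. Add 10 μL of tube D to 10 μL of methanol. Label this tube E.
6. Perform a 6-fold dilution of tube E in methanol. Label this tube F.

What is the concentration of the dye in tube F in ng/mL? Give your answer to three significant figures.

1.11 × 10^3 ng/mL

Step 1: 20 μL + 80 μL = 100 μL total → factor 100/20 = 5
Step 2: 50 μL brought to 250 μL → factor 250/50 = 5
Step 3: 150 μL brought to 450 μL → factor 450/150 = 3
Step 4: 5-fold → factor 5
Step 5: 10 μL + 10 μL = 20 μL total → factor 20/10 = 2
Step 6: 6-fold → factor 6
Overall dilution factor = 5 × 5 × 3 × 5 × 2 × 6 = 4500
Final = 5.00 mg/mL / 4500 = 0.001111 mg/mL = 1.11 × 10^3 ng/mL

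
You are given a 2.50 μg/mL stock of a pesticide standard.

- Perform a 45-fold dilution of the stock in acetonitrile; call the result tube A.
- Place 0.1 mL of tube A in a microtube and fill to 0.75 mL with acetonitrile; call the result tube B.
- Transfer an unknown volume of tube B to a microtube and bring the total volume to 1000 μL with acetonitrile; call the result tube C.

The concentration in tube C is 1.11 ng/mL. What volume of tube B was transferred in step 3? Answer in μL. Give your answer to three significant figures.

Step 1: 45-fold → factor 45
Step 2: 0.1 mL brought to 0.75 mL → factor 0.75/0.1 = 7.5
Step 3: v brought to 1000 μL → factor = 1000 μL/v
Product of known-step factors = 337.5
Overall factor = 2.50 μg/mL / (1.11 ng/mL) = 2252.3
Step-3 factor = 2252.3 / 337.5 = 6.6733
v = 1000 μL / 6.6733 = 150 μL

150 μL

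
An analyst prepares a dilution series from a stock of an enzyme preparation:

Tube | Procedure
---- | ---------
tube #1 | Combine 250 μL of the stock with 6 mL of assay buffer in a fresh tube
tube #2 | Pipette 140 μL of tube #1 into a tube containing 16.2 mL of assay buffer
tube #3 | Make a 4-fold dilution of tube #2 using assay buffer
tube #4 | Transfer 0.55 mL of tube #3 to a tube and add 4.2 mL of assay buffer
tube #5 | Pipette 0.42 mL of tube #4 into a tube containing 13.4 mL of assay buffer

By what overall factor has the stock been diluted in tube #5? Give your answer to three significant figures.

3.32 × 10^6

Step 1: 250 μL + 6 mL = 6250 μL total → factor 6250/250 = 25
Step 2: 140 μL + 16.2 mL = 16340 μL total → factor 16340/140 = 116.71
Step 3: 4-fold → factor 4
Step 4: 0.55 mL + 4.2 mL = 4.75 mL total → factor 4.75/0.55 = 8.6364
Step 5: 0.42 mL + 13.4 mL = 13.82 mL total → factor 13.82/0.42 = 32.905
Overall dilution factor = 25 × 116.71 × 4 × 8.6364 × 32.905 = 3.3168 × 10^6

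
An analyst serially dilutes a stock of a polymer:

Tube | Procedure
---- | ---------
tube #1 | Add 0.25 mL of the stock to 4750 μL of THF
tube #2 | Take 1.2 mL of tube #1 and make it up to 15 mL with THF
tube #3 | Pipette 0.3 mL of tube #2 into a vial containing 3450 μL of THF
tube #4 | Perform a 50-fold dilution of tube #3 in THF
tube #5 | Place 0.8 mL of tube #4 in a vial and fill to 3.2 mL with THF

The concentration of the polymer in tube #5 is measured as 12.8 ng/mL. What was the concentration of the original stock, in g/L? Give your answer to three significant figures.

Step 1: 0.25 mL + 4750 μL = 5 mL total → factor 5/0.25 = 20
Step 2: 1.2 mL brought to 15 mL → factor 15/1.2 = 12.5
Step 3: 0.3 mL + 3450 μL = 3.75 mL total → factor 3.75/0.3 = 12.5
Step 4: 50-fold → factor 50
Step 5: 0.8 mL brought to 3.2 mL → factor 3.2/0.8 = 4
Overall dilution factor = 20 × 12.5 × 12.5 × 50 × 4 = 6.25 × 10^5
Stock = 12.8 ng/mL × 6.25 × 10^5 = 8.000 × 10^6 ng/mL = 8.00 g/L

8.00 g/L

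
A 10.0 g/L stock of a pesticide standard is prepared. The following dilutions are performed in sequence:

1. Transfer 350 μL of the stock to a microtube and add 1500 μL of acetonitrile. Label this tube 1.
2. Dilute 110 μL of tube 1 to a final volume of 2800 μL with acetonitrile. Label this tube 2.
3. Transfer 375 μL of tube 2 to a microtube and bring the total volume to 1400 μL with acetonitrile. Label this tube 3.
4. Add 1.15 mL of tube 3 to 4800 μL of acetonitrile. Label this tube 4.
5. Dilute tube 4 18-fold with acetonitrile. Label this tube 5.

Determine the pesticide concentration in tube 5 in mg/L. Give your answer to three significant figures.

Step 1: 350 μL + 1500 μL = 1850 μL total → factor 1850/350 = 5.2857
Step 2: 110 μL brought to 2800 μL → factor 2800/110 = 25.455
Step 3: 375 μL brought to 1400 μL → factor 1400/375 = 3.7333
Step 4: 1.15 mL + 4800 μL = 5.95 mL total → factor 5.95/1.15 = 5.1739
Step 5: 18-fold → factor 18
Overall dilution factor = 5.2857 × 25.455 × 3.7333 × 5.1739 × 18 = 46780
Final = 10.0 g/L / 46780 = 0.0002138 g/L = 0.214 mg/L

0.214 mg/L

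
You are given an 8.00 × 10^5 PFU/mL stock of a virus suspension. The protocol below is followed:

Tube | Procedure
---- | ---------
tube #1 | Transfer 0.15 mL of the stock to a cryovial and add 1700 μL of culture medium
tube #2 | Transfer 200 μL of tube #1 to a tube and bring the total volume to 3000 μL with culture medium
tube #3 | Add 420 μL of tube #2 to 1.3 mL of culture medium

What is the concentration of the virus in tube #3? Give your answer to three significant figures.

Step 1: 0.15 mL + 1700 μL = 1.85 mL total → factor 1.85/0.15 = 12.333
Step 2: 200 μL brought to 3000 μL → factor 3000/200 = 15
Step 3: 420 μL + 1.3 mL = 1720 μL total → factor 1720/420 = 4.0952
Overall dilution factor = 12.333 × 15 × 4.0952 = 757.62
Final = 8.00 × 10^5 PFU/mL / 757.62 = 1.06 × 10^3 PFU/mL

1.06 × 10^3 PFU/mL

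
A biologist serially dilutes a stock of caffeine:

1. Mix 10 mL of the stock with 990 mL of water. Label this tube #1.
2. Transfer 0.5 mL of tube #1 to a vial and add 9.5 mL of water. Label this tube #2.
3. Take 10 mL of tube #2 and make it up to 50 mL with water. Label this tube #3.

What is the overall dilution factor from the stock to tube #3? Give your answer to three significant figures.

1.00 × 10^4

Step 1: 10 mL + 990 mL = 1000 mL total → factor 1000/10 = 100
Step 2: 0.5 mL + 9.5 mL = 10 mL total → factor 10/0.5 = 20
Step 3: 10 mL brought to 50 mL → factor 50/10 = 5
Overall dilution factor = 100 × 20 × 5 = 10000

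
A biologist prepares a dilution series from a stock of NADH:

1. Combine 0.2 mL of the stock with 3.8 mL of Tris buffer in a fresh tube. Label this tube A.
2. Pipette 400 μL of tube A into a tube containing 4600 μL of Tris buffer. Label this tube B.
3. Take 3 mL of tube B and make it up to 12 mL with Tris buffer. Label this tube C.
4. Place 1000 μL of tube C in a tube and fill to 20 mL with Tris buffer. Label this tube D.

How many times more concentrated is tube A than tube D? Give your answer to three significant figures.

1.00 × 10^3

Step 1: 0.2 mL + 3.8 mL = 4 mL total → factor 4/0.2 = 20
Step 2: 400 μL + 4600 μL = 5000 μL total → factor 5000/400 = 12.5
Step 3: 3 mL brought to 12 mL → factor 12/3 = 4
Step 4: 1000 μL brought to 20 mL → factor 20000/1000 = 20
Dilution factor to tube A = 20; to tube D = 20000
[tube A]/[tube D] = (factor to tube D)/(factor to tube A) = 20000/20 = 1.00 × 10^3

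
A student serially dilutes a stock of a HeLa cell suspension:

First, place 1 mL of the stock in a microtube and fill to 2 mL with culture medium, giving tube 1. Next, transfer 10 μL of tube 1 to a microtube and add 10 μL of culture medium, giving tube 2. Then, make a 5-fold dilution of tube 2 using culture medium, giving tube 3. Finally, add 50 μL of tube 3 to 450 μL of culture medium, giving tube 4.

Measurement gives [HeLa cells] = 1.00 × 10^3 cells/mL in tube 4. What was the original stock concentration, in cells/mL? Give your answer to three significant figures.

Step 1: 1 mL brought to 2 mL → factor 2/1 = 2
Step 2: 10 μL + 10 μL = 20 μL total → factor 20/10 = 2
Step 3: 5-fold → factor 5
Step 4: 50 μL + 450 μL = 500 μL total → factor 500/50 = 10
Overall dilution factor = 2 × 2 × 5 × 10 = 200
Stock = 1.00 × 10^3 cells/mL × 200 = 2.00 × 10^5 cells/mL

2.00 × 10^5 cells/mL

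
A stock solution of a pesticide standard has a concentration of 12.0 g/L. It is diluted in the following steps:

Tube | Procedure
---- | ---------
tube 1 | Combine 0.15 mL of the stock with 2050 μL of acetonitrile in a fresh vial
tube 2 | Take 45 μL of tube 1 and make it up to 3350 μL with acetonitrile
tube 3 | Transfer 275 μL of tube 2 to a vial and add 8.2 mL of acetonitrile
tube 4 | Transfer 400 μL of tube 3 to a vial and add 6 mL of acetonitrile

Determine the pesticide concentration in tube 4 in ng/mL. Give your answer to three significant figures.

Step 1: 0.15 mL + 2050 μL = 2.2 mL total → factor 2.2/0.15 = 14.667
Step 2: 45 μL brought to 3350 μL → factor 3350/45 = 74.444
Step 3: 275 μL + 8.2 mL = 8475 μL total → factor 8475/275 = 30.818
Step 4: 400 μL + 6 mL = 6400 μL total → factor 6400/400 = 16
Overall dilution factor = 14.667 × 74.444 × 30.818 × 16 = 5.3838 × 10^5
Final = 12.0 g/L / 5.3838 × 10^5 = 2.229 × 10^-5 g/L = 22.3 ng/mL

22.3 ng/mL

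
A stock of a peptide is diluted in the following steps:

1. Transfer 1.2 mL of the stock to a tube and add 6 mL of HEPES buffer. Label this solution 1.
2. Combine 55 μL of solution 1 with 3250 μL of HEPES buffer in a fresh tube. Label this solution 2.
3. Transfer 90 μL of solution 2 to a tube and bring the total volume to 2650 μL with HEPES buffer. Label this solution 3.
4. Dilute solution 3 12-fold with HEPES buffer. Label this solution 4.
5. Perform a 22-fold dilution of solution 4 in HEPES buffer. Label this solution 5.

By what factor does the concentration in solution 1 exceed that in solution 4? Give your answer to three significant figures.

2.12 × 10^4

Step 1: 1.2 mL + 6 mL = 7.2 mL total → factor 7.2/1.2 = 6
Step 2: 55 μL + 3250 μL = 3305 μL total → factor 3305/55 = 60.091
Step 3: 90 μL brought to 2650 μL → factor 2650/90 = 29.444
Step 4: 12-fold → factor 12
Dilution factor to solution 1 = 6; to solution 4 = 1.2739 × 10^5
[solution 1]/[solution 4] = (factor to solution 4)/(factor to solution 1) = 1.2739 × 10^5/6 = 2.12 × 10^4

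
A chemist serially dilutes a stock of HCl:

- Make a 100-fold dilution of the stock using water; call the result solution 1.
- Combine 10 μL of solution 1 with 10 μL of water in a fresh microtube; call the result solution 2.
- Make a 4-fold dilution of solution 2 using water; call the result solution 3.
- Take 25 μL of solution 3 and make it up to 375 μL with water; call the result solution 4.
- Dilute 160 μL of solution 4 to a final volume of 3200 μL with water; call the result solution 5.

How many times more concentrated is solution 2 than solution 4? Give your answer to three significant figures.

Step 1: 100-fold → factor 100
Step 2: 10 μL + 10 μL = 20 μL total → factor 20/10 = 2
Step 3: 4-fold → factor 4
Step 4: 25 μL brought to 375 μL → factor 375/25 = 15
Dilution factor to solution 2 = 200; to solution 4 = 12000
[solution 2]/[solution 4] = (factor to solution 4)/(factor to solution 2) = 12000/200 = 60.0

60.0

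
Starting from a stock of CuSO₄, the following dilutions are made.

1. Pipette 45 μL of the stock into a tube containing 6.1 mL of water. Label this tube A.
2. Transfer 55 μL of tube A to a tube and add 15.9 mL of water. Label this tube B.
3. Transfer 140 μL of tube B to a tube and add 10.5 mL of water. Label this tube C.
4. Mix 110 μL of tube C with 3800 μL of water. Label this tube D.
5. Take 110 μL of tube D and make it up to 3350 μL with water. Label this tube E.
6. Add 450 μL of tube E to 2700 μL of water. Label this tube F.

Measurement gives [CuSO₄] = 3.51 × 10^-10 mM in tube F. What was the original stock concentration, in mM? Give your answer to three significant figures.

Step 1: 45 μL + 6.1 mL = 6145 μL total → factor 6145/45 = 136.56
Step 2: 55 μL + 15.9 mL = 15955 μL total → factor 15955/55 = 290.09
Step 3: 140 μL + 10.5 mL = 10640 μL total → factor 10640/140 = 76
Step 4: 110 μL + 3800 μL = 3910 μL total → factor 3910/110 = 35.545
Step 5: 110 μL brought to 3350 μL → factor 3350/110 = 30.455
Step 6: 450 μL + 2700 μL = 3150 μL total → factor 3150/450 = 7
Overall dilution factor = 136.56 × 290.09 × 76 × 35.545 × 30.455 × 7 = 2.2813 × 10^10
Stock = 3.51 × 10^-10 mM × 2.2813 × 10^10 = 8.01 mM

8.01 mM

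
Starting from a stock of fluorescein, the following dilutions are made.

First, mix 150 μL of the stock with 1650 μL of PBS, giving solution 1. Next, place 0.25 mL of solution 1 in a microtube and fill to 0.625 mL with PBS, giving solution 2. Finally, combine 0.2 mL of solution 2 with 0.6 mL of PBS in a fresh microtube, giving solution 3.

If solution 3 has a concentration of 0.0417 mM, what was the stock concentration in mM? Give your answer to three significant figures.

Step 1: 150 μL + 1650 μL = 1800 μL total → factor 1800/150 = 12
Step 2: 0.25 mL brought to 0.625 mL → factor 0.625/0.25 = 2.5
Step 3: 0.2 mL + 0.6 mL = 0.8 mL total → factor 0.8/0.2 = 4
Overall dilution factor = 12 × 2.5 × 4 = 120
Stock = 0.0417 mM × 120 = 5.00 mM

5.00 mM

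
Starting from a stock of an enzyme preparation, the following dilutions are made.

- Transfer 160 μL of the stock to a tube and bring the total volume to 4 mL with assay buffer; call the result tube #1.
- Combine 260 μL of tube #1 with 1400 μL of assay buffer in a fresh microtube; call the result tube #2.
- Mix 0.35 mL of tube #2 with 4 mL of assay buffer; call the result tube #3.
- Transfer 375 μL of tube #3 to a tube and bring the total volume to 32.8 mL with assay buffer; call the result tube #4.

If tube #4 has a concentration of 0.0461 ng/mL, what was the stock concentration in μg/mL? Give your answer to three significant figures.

8.00 μg/mL

Step 1: 160 μL brought to 4 mL → factor 4000/160 = 25
Step 2: 260 μL + 1400 μL = 1660 μL total → factor 1660/260 = 6.3846
Step 3: 0.35 mL + 4 mL = 4.35 mL total → factor 4.35/0.35 = 12.429
Step 4: 375 μL brought to 32.8 mL → factor 32800/375 = 87.467
Overall dilution factor = 25 × 6.3846 × 12.429 × 87.467 = 1.7352 × 10^5
Stock = 0.0461 ng/mL × 1.7352 × 10^5 = 7999 ng/mL = 8.00 μg/mL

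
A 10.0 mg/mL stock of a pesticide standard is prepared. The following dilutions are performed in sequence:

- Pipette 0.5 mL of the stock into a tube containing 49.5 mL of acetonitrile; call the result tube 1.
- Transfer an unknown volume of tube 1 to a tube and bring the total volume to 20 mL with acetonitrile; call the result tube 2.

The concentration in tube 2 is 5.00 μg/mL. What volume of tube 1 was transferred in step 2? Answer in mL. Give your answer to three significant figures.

1.00 mL

Step 1: 0.5 mL + 49.5 mL = 50 mL total → factor 50/0.5 = 100
Step 2: v brought to 20 mL → factor = 20 mL/v
Product of known-step factors = 100
Overall factor = 10.0 mg/mL / (5.00 μg/mL) = 2000
Step-2 factor = 2000 / 100 = 20
v = 20 mL / 20 = 1.00 mL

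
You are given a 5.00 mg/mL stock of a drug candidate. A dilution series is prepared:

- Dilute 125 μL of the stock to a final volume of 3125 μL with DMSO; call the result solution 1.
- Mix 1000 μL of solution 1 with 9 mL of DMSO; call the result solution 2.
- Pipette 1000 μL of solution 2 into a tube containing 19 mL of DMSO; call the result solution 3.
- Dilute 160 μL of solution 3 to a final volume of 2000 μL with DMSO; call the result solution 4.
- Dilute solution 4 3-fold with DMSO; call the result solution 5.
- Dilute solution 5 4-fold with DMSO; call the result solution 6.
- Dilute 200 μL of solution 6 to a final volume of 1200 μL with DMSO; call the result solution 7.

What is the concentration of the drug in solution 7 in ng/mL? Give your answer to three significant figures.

Step 1: 125 μL brought to 3125 μL → factor 3125/125 = 25
Step 2: 1000 μL + 9 mL = 10000 μL total → factor 10000/1000 = 10
Step 3: 1000 μL + 19 mL = 20000 μL total → factor 20000/1000 = 20
Step 4: 160 μL brought to 2000 μL → factor 2000/160 = 12.5
Step 5: 3-fold → factor 3
Step 6: 4-fold → factor 4
Step 7: 200 μL brought to 1200 μL → factor 1200/200 = 6
Overall dilution factor = 25 × 10 × 20 × 12.5 × 3 × 4 × 6 = 4.5 × 10^6
Final = 5.00 mg/mL / 4.5 × 10^6 = 1.111 × 10^-6 mg/mL = 1.11 ng/mL

1.11 ng/mL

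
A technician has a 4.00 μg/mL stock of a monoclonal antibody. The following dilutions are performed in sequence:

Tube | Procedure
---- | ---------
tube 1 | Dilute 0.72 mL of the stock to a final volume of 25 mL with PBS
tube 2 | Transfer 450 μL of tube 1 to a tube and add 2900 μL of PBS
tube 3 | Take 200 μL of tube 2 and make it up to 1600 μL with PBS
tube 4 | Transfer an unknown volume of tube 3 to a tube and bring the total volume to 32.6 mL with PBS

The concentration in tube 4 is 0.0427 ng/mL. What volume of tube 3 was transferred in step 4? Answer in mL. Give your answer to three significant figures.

0.720 mL

Step 1: 0.72 mL brought to 25 mL → factor 25/0.72 = 34.722
Step 2: 450 μL + 2900 μL = 3350 μL total → factor 3350/450 = 7.4444
Step 3: 200 μL brought to 1600 μL → factor 1600/200 = 8
Step 4: v brought to 32.6 mL → factor = 32.6 mL/v
Product of known-step factors = 2067.9
Overall factor = 4.00 μg/mL / (0.0427 ng/mL) = 93677
Step-4 factor = 93677 / 2067.9 = 45.3
v = 32.6 mL / 45.3 = 0.720 mL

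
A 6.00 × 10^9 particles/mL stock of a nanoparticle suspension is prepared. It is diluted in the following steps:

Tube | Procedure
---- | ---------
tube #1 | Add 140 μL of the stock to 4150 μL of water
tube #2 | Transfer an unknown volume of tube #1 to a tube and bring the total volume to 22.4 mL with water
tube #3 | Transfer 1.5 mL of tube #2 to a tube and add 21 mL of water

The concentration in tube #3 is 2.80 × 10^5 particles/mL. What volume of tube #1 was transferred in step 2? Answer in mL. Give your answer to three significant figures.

Step 1: 140 μL + 4150 μL = 4290 μL total → factor 4290/140 = 30.643
Step 2: v brought to 22.4 mL → factor = 22.4 mL/v
Step 3: 1.5 mL + 21 mL = 22.5 mL total → factor 22.5/1.5 = 15
Product of known-step factors = 459.64
Overall factor = 6.00 × 10^9 particles/mL / (2.80 × 10^5 particles/mL) = 21429
Step-2 factor = 21429 / 459.64 = 46.62
v = 22.4 mL / 46.62 = 0.480 mL

0.480 mL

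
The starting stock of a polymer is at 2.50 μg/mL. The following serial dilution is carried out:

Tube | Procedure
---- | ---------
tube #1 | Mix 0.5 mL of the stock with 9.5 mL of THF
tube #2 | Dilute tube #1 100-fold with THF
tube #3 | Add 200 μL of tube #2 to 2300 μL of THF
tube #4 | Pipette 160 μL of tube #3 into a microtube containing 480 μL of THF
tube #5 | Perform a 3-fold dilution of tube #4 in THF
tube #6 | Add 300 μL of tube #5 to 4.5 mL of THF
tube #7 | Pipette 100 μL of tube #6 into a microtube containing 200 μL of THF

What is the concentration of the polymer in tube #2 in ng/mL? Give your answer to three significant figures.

Step 1: 0.5 mL + 9.5 mL = 10 mL total → factor 10/0.5 = 20
Step 2: 100-fold → factor 100
Dilution factor through tube #2 = 20 × 100 = 2000
[tube #2] = 2.50 μg/mL / 2000 = 0.001250 μg/mL = 1.25 ng/mL

1.25 ng/mL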